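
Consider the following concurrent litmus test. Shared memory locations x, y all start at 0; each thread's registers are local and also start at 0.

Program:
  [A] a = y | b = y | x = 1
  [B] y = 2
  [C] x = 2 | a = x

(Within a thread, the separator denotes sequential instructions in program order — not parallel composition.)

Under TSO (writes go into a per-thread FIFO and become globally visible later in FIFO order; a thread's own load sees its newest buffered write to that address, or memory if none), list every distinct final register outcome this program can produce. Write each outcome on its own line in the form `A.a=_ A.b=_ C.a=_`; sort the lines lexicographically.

A.a=0 A.b=0 C.a=1
A.a=0 A.b=0 C.a=2
A.a=0 A.b=2 C.a=1
A.a=0 A.b=2 C.a=2
A.a=2 A.b=2 C.a=1
A.a=2 A.b=2 C.a=2

outcome vector order: (A.a,A.b,C.a)
|TSO outcomes| = 6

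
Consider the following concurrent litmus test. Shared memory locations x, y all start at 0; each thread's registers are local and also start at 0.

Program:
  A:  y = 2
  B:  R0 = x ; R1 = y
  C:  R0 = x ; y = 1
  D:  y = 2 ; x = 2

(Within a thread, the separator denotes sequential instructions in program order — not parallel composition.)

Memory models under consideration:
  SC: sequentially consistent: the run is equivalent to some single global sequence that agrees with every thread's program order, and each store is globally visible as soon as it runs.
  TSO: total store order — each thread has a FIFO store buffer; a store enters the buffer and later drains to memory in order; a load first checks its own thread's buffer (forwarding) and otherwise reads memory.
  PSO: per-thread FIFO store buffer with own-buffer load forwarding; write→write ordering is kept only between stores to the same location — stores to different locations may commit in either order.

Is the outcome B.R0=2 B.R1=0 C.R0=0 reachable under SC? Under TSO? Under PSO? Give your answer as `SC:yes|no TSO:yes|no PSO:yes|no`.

outcome vector order: (B.R0,B.R1,C.R0)
SC (10): (0,0,0), (0,0,2), (0,1,0), (0,1,2), (0,2,0), (0,2,2), (2,1,0), (2,1,2), (2,2,0), (2,2,2)
TSO (10): (0,0,0), (0,0,2), (0,1,0), (0,1,2), (0,2,0), (0,2,2), (2,1,0), (2,1,2), (2,2,0), (2,2,2)
PSO (12): (0,0,0), (0,0,2), (0,1,0), (0,1,2), (0,2,0), (0,2,2), (2,0,0), (2,0,2), (2,1,0), (2,1,2), (2,2,0), (2,2,2)
target (2,0,0) ∈ {PSO}

SC:no TSO:no PSO:yes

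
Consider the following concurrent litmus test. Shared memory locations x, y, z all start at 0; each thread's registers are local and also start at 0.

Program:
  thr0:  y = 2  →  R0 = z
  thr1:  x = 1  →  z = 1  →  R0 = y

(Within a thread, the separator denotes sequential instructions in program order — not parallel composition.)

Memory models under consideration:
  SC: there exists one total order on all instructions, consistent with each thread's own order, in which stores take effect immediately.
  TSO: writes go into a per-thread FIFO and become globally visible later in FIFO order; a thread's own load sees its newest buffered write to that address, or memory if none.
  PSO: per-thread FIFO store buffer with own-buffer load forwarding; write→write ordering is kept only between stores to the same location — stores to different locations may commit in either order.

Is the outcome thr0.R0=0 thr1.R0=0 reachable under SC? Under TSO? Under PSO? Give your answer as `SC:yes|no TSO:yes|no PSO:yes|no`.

SC:no TSO:yes PSO:yes

outcome vector order: (thr0.R0,thr1.R0)
under SC → <0 2> <1 0> <1 2>
under TSO → <0 0> <0 2> <1 0> <1 2>
under PSO → <0 0> <0 2> <1 0> <1 2>
target <0 0> ∈ {TSO,PSO}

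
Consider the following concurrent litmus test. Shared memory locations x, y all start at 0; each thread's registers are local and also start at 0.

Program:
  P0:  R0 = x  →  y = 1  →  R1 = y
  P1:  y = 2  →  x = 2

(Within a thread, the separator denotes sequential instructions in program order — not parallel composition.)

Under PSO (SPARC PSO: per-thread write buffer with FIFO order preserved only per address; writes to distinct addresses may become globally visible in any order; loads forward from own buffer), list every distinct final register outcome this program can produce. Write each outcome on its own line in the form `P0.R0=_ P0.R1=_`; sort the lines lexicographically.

P0.R0=0 P0.R1=1
P0.R0=0 P0.R1=2
P0.R0=2 P0.R1=1
P0.R0=2 P0.R1=2

outcome vector order: (P0.R0,P0.R1)
|PSO outcomes| = 4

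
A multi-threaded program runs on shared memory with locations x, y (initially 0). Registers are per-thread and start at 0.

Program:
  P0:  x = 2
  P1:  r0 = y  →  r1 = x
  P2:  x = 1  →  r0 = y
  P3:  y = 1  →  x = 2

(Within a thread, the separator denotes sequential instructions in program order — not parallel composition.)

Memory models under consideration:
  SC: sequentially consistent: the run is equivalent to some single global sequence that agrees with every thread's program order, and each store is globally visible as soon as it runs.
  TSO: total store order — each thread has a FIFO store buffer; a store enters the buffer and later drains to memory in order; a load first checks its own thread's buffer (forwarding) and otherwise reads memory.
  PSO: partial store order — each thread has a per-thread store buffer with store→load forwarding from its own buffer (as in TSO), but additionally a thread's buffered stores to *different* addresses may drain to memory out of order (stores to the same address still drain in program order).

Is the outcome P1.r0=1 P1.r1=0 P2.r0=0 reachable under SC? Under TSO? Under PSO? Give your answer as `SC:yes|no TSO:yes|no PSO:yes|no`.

outcome vector order: (P1.r0,P1.r1,P2.r0)
SC: 11 outcomes — {<0 0 0> <0 0 1> <0 1 0> <0 1 1> <0 2 0> <0 2 1> <1 0 1> <1 1 0> <1 1 1> <1 2 0> <1 2 1>}
TSO: 12 outcomes — {<0 0 0> <0 0 1> <0 1 0> <0 1 1> <0 2 0> <0 2 1> <1 0 0> <1 0 1> <1 1 0> <1 1 1> <1 2 0> <1 2 1>}
PSO: 12 outcomes — {<0 0 0> <0 0 1> <0 1 0> <0 1 1> <0 2 0> <0 2 1> <1 0 0> <1 0 1> <1 1 0> <1 1 1> <1 2 0> <1 2 1>}
target <1 0 0> ∈ {TSO,PSO}

SC:no TSO:yes PSO:yes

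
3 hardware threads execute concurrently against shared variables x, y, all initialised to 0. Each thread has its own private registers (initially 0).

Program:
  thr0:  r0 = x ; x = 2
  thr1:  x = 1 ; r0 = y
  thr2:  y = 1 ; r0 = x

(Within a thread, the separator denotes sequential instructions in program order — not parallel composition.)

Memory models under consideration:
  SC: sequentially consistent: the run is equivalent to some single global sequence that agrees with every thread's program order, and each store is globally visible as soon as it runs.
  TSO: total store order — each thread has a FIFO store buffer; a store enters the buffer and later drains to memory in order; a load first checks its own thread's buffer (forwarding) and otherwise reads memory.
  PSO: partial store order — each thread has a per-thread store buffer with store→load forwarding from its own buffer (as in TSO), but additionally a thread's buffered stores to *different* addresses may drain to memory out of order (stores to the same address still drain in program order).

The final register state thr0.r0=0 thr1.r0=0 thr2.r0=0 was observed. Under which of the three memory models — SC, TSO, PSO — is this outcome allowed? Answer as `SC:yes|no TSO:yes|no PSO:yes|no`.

outcome vector order: (thr0.r0,thr1.r0,thr2.r0)
[SC] allowed = {001; 002; 010; 011; 012; 101; 102; 110; 111; 112}
[TSO] allowed = {000; 001; 002; 010; 011; 012; 100; 101; 102; 110; 111; 112}
[PSO] allowed = {000; 001; 002; 010; 011; 012; 100; 101; 102; 110; 111; 112}
target 000 ∈ {TSO,PSO}

SC:no TSO:yes PSO:yes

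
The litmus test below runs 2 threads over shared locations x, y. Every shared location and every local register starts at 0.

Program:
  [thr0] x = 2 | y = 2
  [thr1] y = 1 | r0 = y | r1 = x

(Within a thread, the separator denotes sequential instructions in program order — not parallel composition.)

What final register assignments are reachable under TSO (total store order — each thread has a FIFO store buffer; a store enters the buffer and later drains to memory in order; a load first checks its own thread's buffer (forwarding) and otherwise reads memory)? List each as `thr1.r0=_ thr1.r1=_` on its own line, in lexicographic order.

thr1.r0=1 thr1.r1=0
thr1.r0=1 thr1.r1=2
thr1.r0=2 thr1.r1=2

outcome vector order: (thr1.r0,thr1.r1)
|TSO outcomes| = 3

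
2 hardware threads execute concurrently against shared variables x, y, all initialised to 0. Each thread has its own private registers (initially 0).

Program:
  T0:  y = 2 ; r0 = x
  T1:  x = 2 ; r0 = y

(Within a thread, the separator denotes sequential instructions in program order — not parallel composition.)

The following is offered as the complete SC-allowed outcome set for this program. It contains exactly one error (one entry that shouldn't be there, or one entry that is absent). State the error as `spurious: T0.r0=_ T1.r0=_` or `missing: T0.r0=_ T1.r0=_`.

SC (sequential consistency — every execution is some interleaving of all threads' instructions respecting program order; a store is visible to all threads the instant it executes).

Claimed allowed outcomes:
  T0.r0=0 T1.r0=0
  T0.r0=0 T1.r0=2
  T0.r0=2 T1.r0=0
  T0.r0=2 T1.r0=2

outcome vector order: (T0.r0,T1.r0)
[SC] allowed = {(0,2), (2,0), (2,2)}
claimed∖SC = {(0,0)}

spurious: T0.r0=0 T1.r0=0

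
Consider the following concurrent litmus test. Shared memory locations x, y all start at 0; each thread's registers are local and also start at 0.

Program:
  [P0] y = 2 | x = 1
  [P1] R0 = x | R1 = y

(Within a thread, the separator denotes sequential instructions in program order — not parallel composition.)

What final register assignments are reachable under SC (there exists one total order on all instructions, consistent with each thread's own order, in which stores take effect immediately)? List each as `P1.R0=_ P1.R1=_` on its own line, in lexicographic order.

P1.R0=0 P1.R1=0
P1.R0=0 P1.R1=2
P1.R0=1 P1.R1=2

outcome vector order: (P1.R0,P1.R1)
|SC outcomes| = 3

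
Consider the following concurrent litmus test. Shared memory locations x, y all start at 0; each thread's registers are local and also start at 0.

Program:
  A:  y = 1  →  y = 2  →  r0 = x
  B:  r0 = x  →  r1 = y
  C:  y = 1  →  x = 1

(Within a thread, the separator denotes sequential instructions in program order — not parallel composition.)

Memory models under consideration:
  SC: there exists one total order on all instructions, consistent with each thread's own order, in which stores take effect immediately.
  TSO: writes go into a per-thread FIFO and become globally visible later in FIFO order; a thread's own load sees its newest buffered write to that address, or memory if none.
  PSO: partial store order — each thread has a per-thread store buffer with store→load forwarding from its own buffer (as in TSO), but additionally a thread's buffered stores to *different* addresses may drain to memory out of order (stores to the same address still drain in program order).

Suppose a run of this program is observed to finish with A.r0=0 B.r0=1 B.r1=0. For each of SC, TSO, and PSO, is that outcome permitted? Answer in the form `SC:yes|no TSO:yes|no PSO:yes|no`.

outcome vector order: (A.r0,B.r0,B.r1)
SC (10): (0,0,0); (0,0,1); (0,0,2); (0,1,1); (0,1,2); (1,0,0); (1,0,1); (1,0,2); (1,1,1); (1,1,2)
TSO (10): (0,0,0); (0,0,1); (0,0,2); (0,1,1); (0,1,2); (1,0,0); (1,0,1); (1,0,2); (1,1,1); (1,1,2)
PSO (12): (0,0,0); (0,0,1); (0,0,2); (0,1,0); (0,1,1); (0,1,2); (1,0,0); (1,0,1); (1,0,2); (1,1,0); (1,1,1); (1,1,2)
target (0,1,0) ∈ {PSO}

SC:no TSO:no PSO:yes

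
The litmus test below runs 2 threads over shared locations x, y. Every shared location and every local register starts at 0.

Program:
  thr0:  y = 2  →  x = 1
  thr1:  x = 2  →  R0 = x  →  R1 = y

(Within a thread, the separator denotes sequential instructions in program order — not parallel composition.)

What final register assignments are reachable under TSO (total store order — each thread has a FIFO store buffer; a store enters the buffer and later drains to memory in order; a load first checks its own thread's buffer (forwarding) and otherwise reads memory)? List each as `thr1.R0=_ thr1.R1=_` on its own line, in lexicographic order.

outcome vector order: (thr1.R0,thr1.R1)
|TSO outcomes| = 3

thr1.R0=1 thr1.R1=2
thr1.R0=2 thr1.R1=0
thr1.R0=2 thr1.R1=2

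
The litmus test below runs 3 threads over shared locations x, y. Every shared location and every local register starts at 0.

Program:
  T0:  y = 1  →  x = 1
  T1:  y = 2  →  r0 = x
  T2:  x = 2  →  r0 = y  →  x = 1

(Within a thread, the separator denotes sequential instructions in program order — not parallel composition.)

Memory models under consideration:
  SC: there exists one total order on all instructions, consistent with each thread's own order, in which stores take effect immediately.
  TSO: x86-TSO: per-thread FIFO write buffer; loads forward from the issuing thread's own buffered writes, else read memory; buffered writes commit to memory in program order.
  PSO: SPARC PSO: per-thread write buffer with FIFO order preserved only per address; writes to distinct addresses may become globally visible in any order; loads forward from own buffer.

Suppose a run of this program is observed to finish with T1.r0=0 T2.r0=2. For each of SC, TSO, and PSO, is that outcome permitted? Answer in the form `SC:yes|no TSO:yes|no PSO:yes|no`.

outcome vector order: (T1.r0,T2.r0)
[SC] allowed = {01 02 10 11 12 20 21 22}
[TSO] allowed = {00 01 02 10 11 12 20 21 22}
[PSO] allowed = {00 01 02 10 11 12 20 21 22}
target 02 ∈ {SC,TSO,PSO}

SC:yes TSO:yes PSO:yes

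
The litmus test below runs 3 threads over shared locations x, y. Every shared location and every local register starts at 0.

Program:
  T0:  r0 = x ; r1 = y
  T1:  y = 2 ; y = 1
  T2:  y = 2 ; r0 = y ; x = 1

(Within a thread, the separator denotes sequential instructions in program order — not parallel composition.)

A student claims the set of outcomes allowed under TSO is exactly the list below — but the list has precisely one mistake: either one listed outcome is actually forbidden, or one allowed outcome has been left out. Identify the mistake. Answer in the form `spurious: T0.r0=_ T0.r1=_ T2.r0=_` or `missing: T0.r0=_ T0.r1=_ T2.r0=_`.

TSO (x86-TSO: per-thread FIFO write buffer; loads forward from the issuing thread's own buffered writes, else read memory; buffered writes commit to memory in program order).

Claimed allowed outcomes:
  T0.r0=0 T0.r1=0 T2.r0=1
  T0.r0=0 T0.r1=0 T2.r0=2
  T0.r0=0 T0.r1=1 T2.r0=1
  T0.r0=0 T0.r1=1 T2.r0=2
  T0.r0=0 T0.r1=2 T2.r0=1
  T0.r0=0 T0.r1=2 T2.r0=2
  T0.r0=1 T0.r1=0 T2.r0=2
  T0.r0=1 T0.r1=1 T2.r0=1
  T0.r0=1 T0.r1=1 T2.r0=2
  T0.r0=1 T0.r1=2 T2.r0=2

outcome vector order: (T0.r0,T0.r1,T2.r0)
TSO (9): 0/0/1; 0/0/2; 0/1/1; 0/1/2; 0/2/1; 0/2/2; 1/1/1; 1/1/2; 1/2/2
claimed∖TSO = {1/0/2}

spurious: T0.r0=1 T0.r1=0 T2.r0=2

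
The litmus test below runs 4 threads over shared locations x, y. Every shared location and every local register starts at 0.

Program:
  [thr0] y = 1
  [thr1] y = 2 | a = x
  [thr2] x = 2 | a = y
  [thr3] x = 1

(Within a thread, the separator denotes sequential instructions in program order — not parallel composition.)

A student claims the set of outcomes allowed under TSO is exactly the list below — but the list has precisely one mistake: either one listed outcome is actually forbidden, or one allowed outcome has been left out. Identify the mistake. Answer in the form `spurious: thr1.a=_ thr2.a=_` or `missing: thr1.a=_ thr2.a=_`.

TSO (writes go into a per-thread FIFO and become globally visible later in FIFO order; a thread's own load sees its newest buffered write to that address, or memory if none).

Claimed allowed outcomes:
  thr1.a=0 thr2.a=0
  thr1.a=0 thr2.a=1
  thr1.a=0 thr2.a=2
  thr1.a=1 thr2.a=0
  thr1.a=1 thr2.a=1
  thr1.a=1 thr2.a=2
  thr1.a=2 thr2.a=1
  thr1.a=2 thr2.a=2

missing: thr1.a=2 thr2.a=0

outcome vector order: (thr1.a,thr2.a)
under TSO → 0/0, 0/1, 0/2, 1/0, 1/1, 1/2, 2/0, 2/1, 2/2
TSO∖claimed = {2/0}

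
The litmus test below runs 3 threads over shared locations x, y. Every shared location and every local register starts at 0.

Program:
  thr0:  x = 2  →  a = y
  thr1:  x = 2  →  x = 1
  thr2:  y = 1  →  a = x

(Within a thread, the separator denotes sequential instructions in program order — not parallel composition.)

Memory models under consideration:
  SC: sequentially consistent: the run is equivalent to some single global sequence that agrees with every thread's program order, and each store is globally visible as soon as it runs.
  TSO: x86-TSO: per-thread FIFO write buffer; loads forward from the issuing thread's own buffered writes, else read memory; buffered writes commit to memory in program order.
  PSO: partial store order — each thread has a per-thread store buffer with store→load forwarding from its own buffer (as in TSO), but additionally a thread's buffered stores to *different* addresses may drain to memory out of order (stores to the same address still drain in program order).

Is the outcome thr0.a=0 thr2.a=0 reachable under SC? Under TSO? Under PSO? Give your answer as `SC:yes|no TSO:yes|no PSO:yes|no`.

SC:no TSO:yes PSO:yes

outcome vector order: (thr0.a,thr2.a)
SC (5): <0 1>; <0 2>; <1 0>; <1 1>; <1 2>
TSO (6): <0 0>; <0 1>; <0 2>; <1 0>; <1 1>; <1 2>
PSO (6): <0 0>; <0 1>; <0 2>; <1 0>; <1 1>; <1 2>
target <0 0> ∈ {TSO,PSO}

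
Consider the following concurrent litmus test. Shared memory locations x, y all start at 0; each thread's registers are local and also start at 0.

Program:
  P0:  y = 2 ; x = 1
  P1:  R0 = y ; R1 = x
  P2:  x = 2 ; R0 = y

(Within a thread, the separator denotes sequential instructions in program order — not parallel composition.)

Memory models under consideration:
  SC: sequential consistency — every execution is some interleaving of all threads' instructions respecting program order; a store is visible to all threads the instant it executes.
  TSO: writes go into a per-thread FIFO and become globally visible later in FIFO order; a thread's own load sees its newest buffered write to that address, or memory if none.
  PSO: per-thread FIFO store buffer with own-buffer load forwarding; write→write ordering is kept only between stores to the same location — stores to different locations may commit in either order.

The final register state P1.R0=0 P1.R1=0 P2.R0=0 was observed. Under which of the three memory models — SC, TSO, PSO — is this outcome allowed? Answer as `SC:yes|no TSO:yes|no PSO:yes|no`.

outcome vector order: (P1.R0,P1.R1,P2.R0)
under SC → 0/0/0; 0/0/2; 0/1/0; 0/1/2; 0/2/0; 0/2/2; 2/0/2; 2/1/0; 2/1/2; 2/2/0; 2/2/2
under TSO → 0/0/0; 0/0/2; 0/1/0; 0/1/2; 0/2/0; 0/2/2; 2/0/0; 2/0/2; 2/1/0; 2/1/2; 2/2/0; 2/2/2
under PSO → 0/0/0; 0/0/2; 0/1/0; 0/1/2; 0/2/0; 0/2/2; 2/0/0; 2/0/2; 2/1/0; 2/1/2; 2/2/0; 2/2/2
target 0/0/0 ∈ {SC,TSO,PSO}

SC:yes TSO:yes PSO:yes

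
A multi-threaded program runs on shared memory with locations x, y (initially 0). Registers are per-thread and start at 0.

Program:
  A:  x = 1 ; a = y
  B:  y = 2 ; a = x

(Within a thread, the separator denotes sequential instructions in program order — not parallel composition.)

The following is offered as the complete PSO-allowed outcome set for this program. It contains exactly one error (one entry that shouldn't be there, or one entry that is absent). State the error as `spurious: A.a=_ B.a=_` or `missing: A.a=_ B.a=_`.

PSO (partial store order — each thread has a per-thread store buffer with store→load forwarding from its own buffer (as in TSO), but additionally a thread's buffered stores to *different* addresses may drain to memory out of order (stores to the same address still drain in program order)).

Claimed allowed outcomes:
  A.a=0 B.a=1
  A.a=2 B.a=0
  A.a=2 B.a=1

outcome vector order: (A.a,B.a)
PSO: 4 outcomes — {0/0 0/1 2/0 2/1}
PSO∖claimed = {0/0}

missing: A.a=0 B.a=0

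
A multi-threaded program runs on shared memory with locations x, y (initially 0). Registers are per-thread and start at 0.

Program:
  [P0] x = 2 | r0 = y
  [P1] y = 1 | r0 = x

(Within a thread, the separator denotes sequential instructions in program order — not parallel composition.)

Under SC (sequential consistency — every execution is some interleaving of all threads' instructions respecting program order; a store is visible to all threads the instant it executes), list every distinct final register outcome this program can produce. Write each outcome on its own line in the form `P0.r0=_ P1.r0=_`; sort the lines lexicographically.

P0.r0=0 P1.r0=2
P0.r0=1 P1.r0=0
P0.r0=1 P1.r0=2

outcome vector order: (P0.r0,P1.r0)
|SC outcomes| = 3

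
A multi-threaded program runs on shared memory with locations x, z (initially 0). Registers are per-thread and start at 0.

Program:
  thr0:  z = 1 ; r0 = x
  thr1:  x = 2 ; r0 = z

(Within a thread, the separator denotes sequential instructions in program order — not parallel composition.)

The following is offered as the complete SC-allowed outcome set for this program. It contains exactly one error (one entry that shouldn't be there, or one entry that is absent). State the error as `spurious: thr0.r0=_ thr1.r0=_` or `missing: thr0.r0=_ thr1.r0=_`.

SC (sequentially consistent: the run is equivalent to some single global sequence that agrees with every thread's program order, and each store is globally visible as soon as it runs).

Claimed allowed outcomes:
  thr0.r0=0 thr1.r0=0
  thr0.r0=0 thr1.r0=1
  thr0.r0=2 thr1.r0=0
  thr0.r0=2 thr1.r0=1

spurious: thr0.r0=0 thr1.r0=0

outcome vector order: (thr0.r0,thr1.r0)
SC (3): <0 1>; <2 0>; <2 1>
claimed∖SC = {<0 0>}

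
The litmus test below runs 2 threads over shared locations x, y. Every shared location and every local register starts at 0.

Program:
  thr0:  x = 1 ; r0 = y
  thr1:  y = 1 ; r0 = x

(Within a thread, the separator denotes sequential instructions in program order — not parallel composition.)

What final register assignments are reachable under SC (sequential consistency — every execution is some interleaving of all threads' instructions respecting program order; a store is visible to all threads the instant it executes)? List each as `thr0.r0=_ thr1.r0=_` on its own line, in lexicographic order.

thr0.r0=0 thr1.r0=1
thr0.r0=1 thr1.r0=0
thr0.r0=1 thr1.r0=1

outcome vector order: (thr0.r0,thr1.r0)
|SC outcomes| = 3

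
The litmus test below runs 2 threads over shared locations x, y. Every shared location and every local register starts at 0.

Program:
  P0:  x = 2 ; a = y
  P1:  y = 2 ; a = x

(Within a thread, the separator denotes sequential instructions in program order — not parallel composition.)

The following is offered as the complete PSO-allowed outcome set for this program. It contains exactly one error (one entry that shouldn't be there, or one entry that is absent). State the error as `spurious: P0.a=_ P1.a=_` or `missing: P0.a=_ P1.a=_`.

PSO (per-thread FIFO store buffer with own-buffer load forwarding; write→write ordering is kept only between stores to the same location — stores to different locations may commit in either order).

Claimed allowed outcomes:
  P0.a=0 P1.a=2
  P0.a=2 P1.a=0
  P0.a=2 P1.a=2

outcome vector order: (P0.a,P1.a)
PSO (4): 0/0 0/2 2/0 2/2
PSO∖claimed = {0/0}

missing: P0.a=0 P1.a=0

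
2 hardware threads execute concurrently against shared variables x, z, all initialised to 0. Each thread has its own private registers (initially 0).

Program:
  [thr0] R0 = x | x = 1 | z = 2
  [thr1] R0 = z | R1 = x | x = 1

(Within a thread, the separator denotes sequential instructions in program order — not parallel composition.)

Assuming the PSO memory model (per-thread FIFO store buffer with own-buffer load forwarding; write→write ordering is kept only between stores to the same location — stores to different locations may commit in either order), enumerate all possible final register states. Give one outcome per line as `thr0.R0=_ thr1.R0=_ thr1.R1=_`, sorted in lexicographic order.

outcome vector order: (thr0.R0,thr1.R0,thr1.R1)
|PSO outcomes| = 5

thr0.R0=0 thr1.R0=0 thr1.R1=0
thr0.R0=0 thr1.R0=0 thr1.R1=1
thr0.R0=0 thr1.R0=2 thr1.R1=0
thr0.R0=0 thr1.R0=2 thr1.R1=1
thr0.R0=1 thr1.R0=0 thr1.R1=0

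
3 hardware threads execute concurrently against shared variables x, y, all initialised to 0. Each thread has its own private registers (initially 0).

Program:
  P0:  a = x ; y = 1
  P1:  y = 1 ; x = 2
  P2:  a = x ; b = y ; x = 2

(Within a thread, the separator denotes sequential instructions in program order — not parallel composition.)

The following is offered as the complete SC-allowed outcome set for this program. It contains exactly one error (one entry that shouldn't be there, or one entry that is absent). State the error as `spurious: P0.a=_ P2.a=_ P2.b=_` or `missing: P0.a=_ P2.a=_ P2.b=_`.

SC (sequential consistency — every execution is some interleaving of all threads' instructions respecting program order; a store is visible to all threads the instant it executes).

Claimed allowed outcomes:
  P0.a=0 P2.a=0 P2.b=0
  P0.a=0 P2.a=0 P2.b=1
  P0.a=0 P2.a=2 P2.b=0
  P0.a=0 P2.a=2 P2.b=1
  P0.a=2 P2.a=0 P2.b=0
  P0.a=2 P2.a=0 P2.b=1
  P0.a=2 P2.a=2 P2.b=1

spurious: P0.a=0 P2.a=2 P2.b=0

outcome vector order: (P0.a,P2.a,P2.b)
SC (6): 000; 001; 021; 200; 201; 221
claimed∖SC = {020}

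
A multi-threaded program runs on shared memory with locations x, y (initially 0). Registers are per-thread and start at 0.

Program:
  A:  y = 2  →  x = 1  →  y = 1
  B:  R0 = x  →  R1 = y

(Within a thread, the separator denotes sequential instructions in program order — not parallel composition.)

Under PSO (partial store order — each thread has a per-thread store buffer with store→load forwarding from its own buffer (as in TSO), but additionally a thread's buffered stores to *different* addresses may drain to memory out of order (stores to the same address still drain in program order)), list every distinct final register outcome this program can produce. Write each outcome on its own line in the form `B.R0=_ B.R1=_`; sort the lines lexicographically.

outcome vector order: (B.R0,B.R1)
|PSO outcomes| = 6

B.R0=0 B.R1=0
B.R0=0 B.R1=1
B.R0=0 B.R1=2
B.R0=1 B.R1=0
B.R0=1 B.R1=1
B.R0=1 B.R1=2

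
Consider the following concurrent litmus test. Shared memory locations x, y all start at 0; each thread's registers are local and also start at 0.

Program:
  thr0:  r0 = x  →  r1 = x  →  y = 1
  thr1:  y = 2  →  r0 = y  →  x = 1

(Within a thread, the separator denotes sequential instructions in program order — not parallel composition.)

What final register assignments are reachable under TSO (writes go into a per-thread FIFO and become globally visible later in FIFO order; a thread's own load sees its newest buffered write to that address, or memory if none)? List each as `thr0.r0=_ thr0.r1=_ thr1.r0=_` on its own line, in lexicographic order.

outcome vector order: (thr0.r0,thr0.r1,thr1.r0)
|TSO outcomes| = 4

thr0.r0=0 thr0.r1=0 thr1.r0=1
thr0.r0=0 thr0.r1=0 thr1.r0=2
thr0.r0=0 thr0.r1=1 thr1.r0=2
thr0.r0=1 thr0.r1=1 thr1.r0=2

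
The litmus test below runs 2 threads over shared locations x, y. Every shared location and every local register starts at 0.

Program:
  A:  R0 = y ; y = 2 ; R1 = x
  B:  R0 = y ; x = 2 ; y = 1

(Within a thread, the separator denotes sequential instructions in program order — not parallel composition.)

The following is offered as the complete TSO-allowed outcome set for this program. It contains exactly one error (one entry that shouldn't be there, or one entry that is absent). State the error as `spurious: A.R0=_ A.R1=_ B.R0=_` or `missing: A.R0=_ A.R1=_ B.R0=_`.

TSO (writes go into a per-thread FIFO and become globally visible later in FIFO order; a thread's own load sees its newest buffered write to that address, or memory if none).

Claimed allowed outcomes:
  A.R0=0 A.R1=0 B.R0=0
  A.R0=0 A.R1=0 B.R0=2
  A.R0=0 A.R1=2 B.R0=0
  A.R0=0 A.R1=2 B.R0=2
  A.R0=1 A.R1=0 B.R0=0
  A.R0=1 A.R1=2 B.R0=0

outcome vector order: (A.R0,A.R1,B.R0)
TSO: 5 outcomes — {0/0/0; 0/0/2; 0/2/0; 0/2/2; 1/2/0}
claimed∖TSO = {1/0/0}

spurious: A.R0=1 A.R1=0 B.R0=0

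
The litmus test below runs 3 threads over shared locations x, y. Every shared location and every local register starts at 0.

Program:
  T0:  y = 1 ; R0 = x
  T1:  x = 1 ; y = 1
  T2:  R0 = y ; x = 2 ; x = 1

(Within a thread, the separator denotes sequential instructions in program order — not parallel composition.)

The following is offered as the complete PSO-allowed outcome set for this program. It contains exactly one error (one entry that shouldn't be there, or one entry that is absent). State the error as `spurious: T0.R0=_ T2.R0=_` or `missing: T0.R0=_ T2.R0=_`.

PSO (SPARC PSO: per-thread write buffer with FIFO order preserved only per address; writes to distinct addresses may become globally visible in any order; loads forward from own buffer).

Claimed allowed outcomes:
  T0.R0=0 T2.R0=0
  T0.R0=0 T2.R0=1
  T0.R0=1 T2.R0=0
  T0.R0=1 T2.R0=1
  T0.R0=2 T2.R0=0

missing: T0.R0=2 T2.R0=1

outcome vector order: (T0.R0,T2.R0)
PSO: 6 outcomes — {00 01 10 11 20 21}
PSO∖claimed = {21}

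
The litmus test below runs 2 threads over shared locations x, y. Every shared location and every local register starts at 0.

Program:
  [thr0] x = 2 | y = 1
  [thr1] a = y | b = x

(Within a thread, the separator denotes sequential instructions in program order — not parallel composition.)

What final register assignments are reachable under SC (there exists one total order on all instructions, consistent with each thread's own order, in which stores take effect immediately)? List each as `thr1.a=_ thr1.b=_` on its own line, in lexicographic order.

outcome vector order: (thr1.a,thr1.b)
|SC outcomes| = 3

thr1.a=0 thr1.b=0
thr1.a=0 thr1.b=2
thr1.a=1 thr1.b=2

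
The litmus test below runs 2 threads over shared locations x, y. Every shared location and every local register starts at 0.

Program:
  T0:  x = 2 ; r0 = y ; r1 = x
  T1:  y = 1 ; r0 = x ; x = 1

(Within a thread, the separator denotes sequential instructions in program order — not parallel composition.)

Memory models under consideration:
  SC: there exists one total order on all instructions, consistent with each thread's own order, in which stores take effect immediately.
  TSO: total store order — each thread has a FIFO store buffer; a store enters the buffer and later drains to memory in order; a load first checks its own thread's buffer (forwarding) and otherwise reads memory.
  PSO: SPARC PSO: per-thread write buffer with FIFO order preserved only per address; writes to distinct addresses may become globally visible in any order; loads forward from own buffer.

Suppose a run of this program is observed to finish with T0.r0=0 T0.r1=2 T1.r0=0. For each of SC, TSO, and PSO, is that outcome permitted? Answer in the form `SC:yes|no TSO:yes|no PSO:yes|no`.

outcome vector order: (T0.r0,T0.r1,T1.r0)
under SC → 012 022 110 112 120 122
under TSO → 010 012 020 022 110 112 120 122
under PSO → 010 012 020 022 110 112 120 122
target 020 ∈ {TSO,PSO}

SC:no TSO:yes PSO:yes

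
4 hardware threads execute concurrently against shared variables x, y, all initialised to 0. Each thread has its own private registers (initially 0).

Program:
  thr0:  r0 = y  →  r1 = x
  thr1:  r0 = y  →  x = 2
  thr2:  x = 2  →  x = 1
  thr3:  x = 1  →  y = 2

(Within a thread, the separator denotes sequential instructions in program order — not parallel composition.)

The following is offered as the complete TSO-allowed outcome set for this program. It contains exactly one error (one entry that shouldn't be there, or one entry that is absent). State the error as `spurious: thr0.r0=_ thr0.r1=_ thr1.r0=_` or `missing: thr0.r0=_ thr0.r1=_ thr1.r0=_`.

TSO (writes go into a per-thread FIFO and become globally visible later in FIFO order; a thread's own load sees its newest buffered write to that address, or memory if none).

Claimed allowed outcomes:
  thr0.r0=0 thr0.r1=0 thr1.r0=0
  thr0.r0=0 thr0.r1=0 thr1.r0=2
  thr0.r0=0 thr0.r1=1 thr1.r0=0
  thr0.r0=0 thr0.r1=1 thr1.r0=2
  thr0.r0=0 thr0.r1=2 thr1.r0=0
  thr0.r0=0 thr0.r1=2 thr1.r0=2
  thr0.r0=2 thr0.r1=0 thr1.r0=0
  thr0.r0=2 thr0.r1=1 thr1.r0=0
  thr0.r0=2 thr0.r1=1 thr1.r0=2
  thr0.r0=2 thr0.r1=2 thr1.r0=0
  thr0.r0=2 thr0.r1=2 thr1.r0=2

spurious: thr0.r0=2 thr0.r1=0 thr1.r0=0

outcome vector order: (thr0.r0,thr0.r1,thr1.r0)
TSO: 10 outcomes — {0/0/0; 0/0/2; 0/1/0; 0/1/2; 0/2/0; 0/2/2; 2/1/0; 2/1/2; 2/2/0; 2/2/2}
claimed∖TSO = {2/0/0}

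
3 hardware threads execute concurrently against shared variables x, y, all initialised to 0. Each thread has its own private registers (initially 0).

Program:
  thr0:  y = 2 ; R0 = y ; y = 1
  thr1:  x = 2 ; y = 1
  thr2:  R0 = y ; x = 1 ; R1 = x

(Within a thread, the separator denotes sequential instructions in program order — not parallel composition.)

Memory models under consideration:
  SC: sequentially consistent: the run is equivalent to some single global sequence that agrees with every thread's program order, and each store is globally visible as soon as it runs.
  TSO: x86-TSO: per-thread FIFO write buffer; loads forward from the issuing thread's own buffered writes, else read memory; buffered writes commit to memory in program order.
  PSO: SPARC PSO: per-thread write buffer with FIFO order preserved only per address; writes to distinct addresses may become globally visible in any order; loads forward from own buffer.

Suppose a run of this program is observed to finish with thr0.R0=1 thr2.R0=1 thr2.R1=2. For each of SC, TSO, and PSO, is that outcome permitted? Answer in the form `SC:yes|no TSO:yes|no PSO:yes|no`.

SC:no TSO:no PSO:yes

outcome vector order: (thr0.R0,thr2.R0,thr2.R1)
SC: 11 outcomes — {1/0/1; 1/0/2; 1/1/1; 1/2/1; 1/2/2; 2/0/1; 2/0/2; 2/1/1; 2/1/2; 2/2/1; 2/2/2}
TSO: 11 outcomes — {1/0/1; 1/0/2; 1/1/1; 1/2/1; 1/2/2; 2/0/1; 2/0/2; 2/1/1; 2/1/2; 2/2/1; 2/2/2}
PSO: 12 outcomes — {1/0/1; 1/0/2; 1/1/1; 1/1/2; 1/2/1; 1/2/2; 2/0/1; 2/0/2; 2/1/1; 2/1/2; 2/2/1; 2/2/2}
target 1/1/2 ∈ {PSO}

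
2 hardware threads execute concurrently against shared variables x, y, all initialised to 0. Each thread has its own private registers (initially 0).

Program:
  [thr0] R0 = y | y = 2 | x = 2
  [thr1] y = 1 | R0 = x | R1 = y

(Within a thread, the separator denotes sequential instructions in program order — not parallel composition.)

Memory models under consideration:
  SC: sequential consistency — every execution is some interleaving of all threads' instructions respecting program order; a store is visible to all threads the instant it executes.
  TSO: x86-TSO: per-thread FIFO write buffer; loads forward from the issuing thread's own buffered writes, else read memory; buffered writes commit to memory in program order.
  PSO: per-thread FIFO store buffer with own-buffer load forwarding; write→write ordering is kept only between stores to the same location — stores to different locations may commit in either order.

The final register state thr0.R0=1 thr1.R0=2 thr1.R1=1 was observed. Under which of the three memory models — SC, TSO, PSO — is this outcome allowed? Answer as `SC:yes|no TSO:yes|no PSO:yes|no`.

outcome vector order: (thr0.R0,thr1.R0,thr1.R1)
SC (7): (0,0,1) (0,0,2) (0,2,1) (0,2,2) (1,0,1) (1,0,2) (1,2,2)
TSO (7): (0,0,1) (0,0,2) (0,2,1) (0,2,2) (1,0,1) (1,0,2) (1,2,2)
PSO (8): (0,0,1) (0,0,2) (0,2,1) (0,2,2) (1,0,1) (1,0,2) (1,2,1) (1,2,2)
target (1,2,1) ∈ {PSO}

SC:no TSO:no PSO:yes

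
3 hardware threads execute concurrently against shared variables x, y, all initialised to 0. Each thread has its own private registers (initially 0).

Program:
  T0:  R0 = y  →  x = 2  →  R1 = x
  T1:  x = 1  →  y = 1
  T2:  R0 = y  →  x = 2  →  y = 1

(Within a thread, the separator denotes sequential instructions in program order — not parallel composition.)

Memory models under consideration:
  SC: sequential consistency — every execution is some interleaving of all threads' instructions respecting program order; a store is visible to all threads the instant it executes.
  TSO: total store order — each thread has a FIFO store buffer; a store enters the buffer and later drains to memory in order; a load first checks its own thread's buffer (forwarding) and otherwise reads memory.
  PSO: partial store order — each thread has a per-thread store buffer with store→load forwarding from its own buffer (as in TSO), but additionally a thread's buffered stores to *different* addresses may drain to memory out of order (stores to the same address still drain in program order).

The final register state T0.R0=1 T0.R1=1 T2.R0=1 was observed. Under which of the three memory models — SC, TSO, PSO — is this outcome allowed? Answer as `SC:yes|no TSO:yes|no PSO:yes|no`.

outcome vector order: (T0.R0,T0.R1,T2.R0)
under SC → 0/1/0 0/1/1 0/2/0 0/2/1 1/1/0 1/2/0 1/2/1
under TSO → 0/1/0 0/1/1 0/2/0 0/2/1 1/1/0 1/2/0 1/2/1
under PSO → 0/1/0 0/1/1 0/2/0 0/2/1 1/1/0 1/1/1 1/2/0 1/2/1
target 1/1/1 ∈ {PSO}

SC:no TSO:no PSO:yes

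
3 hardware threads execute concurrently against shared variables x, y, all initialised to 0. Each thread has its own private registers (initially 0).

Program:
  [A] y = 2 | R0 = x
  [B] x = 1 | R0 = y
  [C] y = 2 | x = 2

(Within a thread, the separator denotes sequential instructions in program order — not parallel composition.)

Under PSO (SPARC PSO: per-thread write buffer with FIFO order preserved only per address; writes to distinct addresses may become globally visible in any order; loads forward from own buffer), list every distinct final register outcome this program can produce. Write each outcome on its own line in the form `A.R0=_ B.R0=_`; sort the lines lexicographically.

A.R0=0 B.R0=0
A.R0=0 B.R0=2
A.R0=1 B.R0=0
A.R0=1 B.R0=2
A.R0=2 B.R0=0
A.R0=2 B.R0=2

outcome vector order: (A.R0,B.R0)
|PSO outcomes| = 6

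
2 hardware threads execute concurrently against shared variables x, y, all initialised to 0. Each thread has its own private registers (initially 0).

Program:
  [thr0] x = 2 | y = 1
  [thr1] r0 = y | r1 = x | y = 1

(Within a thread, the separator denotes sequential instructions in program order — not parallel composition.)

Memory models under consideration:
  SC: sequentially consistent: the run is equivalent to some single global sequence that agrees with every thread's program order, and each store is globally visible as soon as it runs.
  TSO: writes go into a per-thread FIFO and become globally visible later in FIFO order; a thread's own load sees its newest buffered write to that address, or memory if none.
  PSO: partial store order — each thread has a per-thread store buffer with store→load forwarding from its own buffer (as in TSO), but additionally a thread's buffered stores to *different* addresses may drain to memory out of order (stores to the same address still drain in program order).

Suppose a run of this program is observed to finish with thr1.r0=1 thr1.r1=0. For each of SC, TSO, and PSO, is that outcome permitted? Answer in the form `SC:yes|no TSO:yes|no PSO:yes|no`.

outcome vector order: (thr1.r0,thr1.r1)
SC (3): (0,0); (0,2); (1,2)
TSO (3): (0,0); (0,2); (1,2)
PSO (4): (0,0); (0,2); (1,0); (1,2)
target (1,0) ∈ {PSO}

SC:no TSO:no PSO:yes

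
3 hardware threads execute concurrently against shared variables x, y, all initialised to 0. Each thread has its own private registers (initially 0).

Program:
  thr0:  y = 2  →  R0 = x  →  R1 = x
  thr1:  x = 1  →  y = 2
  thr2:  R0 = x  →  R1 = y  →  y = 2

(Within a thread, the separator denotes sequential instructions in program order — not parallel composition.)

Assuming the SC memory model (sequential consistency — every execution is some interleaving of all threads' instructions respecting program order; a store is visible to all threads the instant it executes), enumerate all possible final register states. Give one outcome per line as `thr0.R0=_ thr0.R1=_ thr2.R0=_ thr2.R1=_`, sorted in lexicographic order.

outcome vector order: (thr0.R0,thr0.R1,thr2.R0,thr2.R1)
|SC outcomes| = 10

thr0.R0=0 thr0.R1=0 thr2.R0=0 thr2.R1=0
thr0.R0=0 thr0.R1=0 thr2.R0=0 thr2.R1=2
thr0.R0=0 thr0.R1=0 thr2.R0=1 thr2.R1=2
thr0.R0=0 thr0.R1=1 thr2.R0=0 thr2.R1=0
thr0.R0=0 thr0.R1=1 thr2.R0=0 thr2.R1=2
thr0.R0=0 thr0.R1=1 thr2.R0=1 thr2.R1=2
thr0.R0=1 thr0.R1=1 thr2.R0=0 thr2.R1=0
thr0.R0=1 thr0.R1=1 thr2.R0=0 thr2.R1=2
thr0.R0=1 thr0.R1=1 thr2.R0=1 thr2.R1=0
thr0.R0=1 thr0.R1=1 thr2.R0=1 thr2.R1=2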